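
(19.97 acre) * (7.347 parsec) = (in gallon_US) 1 acre = 4046.8564 m^2, so 19.97 acre = 19.97 * 4046.8564 = 80815.723 m^2. 1 parsec = 3.0856776e+16 m, so 7.347 parsec = 7.347 * 3.0856776e+16 = 2.2670473e+17 m. Combine: 80815.723 m^2 * 2.2670473e+17 m = 1.8321307e+22 m^3. 1 gallon_US = 0.0037854118 m^3, so 1.8321307e+22 m^3 = 1.8321307e+22 / 0.0037854118 = 4.8399772e+24 gallon_US ≈ 4.84e+24 gallon_US (4 s.f.). Final answer: 4.84e+24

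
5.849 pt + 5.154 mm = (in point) 20.46. Check: 1 pt = 0.00035277778 m, so 5.849 pt = 5.849 * 0.00035277778 = 0.0020633972 m. 1 mm = 0.001 m, so 5.154 mm = 5.154 * 0.001 = 0.005154 m. Sum: 0.0020633972 + 0.005154 = 0.0072173972 m. 1 point = 0.00035277778 m, so 0.0072173972 m = 0.0072173972 / 0.00035277778 = 20.458764 point ≈ 20.46 point (4 s.f.).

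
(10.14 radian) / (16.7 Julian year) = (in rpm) 1.837e-07. Check: 10.14 radian = 10.14 rad. 1 Julian year = 31557600 s, so 16.7 Julian year = 16.7 * 31557600 = 5.2701192e+08 s. Combine: 10.14 rad / 5.2701192e+08 s = 1.9240552e-08 rad/s. 1 rpm = 0.10471976 rad/s, so 1.9240552e-08 rad/s = 1.9240552e-08 / 0.10471976 = 1.8373373e-07 rpm ≈ 1.837e-07 rpm (4 s.f.).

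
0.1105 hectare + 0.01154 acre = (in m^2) 1152. Check: 1 hectare = 10000 m^2, so 0.1105 hectare = 0.1105 * 10000 = 1105 m^2. 1 acre = 4046.8564 m^2, so 0.01154 acre = 0.01154 * 4046.8564 = 46.700723 m^2. Sum: 1105 + 46.700723 = 1151.7007 m^2. Result: 1151.7007 m^2 ≈ 1152 m^2 (4 s.f.).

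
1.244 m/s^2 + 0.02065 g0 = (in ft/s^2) 4.746. Check: 1.244 m/s^2 is already in m/s^2. 1 g0 = 9.80665 m/s^2, so 0.02065 g0 = 0.02065 * 9.80665 = 0.20250732 m/s^2. Sum: 1.244 + 0.20250732 = 1.4465073 m/s^2. 1 ft/s^2 = 0.3048 m/s^2, so 1.4465073 m/s^2 = 1.4465073 / 0.3048 = 4.7457589 ft/s^2 ≈ 4.746 ft/s^2 (4 s.f.).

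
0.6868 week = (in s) 4.154e+05. Check: 1 week = 604800 s, so 0.6868 week = 0.6868 * 604800 = 415376.64 s. Result: 415376.64 s ≈ 4.154e+05 s (4 s.f.).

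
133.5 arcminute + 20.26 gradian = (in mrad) 1 arcminute = 0.00029088821 rad, so 133.5 arcminute = 133.5 * 0.00029088821 = 0.038833576 rad. 1 gradian = 0.015707963 rad, so 20.26 gradian = 20.26 * 0.015707963 = 0.31824334 rad. Sum: 0.038833576 + 0.31824334 = 0.35707691 rad. 1 mrad = 0.001 rad, so 0.35707691 rad = 0.35707691 / 0.001 = 357.07691 mrad ≈ 357.1 mrad (4 s.f.). Final answer: 357.1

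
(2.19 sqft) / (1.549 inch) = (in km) 0.005171. Check: 1 sqft = 0.09290304 m^2, so 2.19 sqft = 2.19 * 0.09290304 = 0.20345766 m^2. 1 inch = 0.0254 m, so 1.549 inch = 1.549 * 0.0254 = 0.0393446 m. Combine: 0.20345766 m^2 / 0.0393446 m = 5.1711711 m. 1 km = 1000 m, so 5.1711711 m = 5.1711711 / 1000 = 0.0051711711 km ≈ 0.005171 km (4 s.f.).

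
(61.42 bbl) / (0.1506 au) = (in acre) 1 bbl = 0.15898729 m^3, so 61.42 bbl = 61.42 * 0.15898729 = 9.7649997 m^3. 1 au = 1.4959787e+11 m, so 0.1506 au = 0.1506 * 1.4959787e+11 = 2.2529439e+10 m. Combine: 9.7649997 m^3 / 2.2529439e+10 m = 4.3343287e-10 m^2. 1 acre = 4046.8564 m^2, so 4.3343287e-10 m^2 = 4.3343287e-10 / 4046.8564 = 1.071036e-13 acre ≈ 1.071e-13 acre (4 s.f.). Final answer: 1.071e-13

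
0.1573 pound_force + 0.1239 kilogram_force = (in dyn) 1 pound_force = 4.4482216 N, so 0.1573 pound_force = 0.1573 * 4.4482216 = 0.69970526 N. 1 kilogram_force = 9.80665 N, so 0.1239 kilogram_force = 0.1239 * 9.80665 = 1.2150439 N. Sum: 0.69970526 + 1.2150439 = 1.9147492 N. 1 dyn = 1e-05 N, so 1.9147492 N = 1.9147492 / 1e-05 = 191474.92 dyn ≈ 1.915e+05 dyn (4 s.f.). Final answer: 1.915e+05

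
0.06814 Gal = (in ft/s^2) 0.002236. Check: 1 Gal = 0.01 m/s^2, so 0.06814 Gal = 0.06814 * 0.01 = 0.0006814 m/s^2. 1 ft/s^2 = 0.3048 m/s^2, so 0.0006814 m/s^2 = 0.0006814 / 0.3048 = 0.0022355643 ft/s^2 ≈ 0.002236 ft/s^2 (4 s.f.).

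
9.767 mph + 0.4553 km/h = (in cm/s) 1 mph = 0.44704 m/s, so 9.767 mph = 9.767 * 0.44704 = 4.3662397 m/s. 1 km/h = 0.27777778 m/s, so 0.4553 km/h = 0.4553 * 0.27777778 = 0.12647222 m/s. Sum: 4.3662397 + 0.12647222 = 4.4927119 m/s. 1 cm/s = 0.01 m/s, so 4.4927119 m/s = 4.4927119 / 0.01 = 449.27119 cm/s ≈ 449.3 cm/s (4 s.f.). Final answer: 449.3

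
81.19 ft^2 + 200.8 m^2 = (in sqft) 1 ft^2 = 0.09290304 m^2, so 81.19 ft^2 = 81.19 * 0.09290304 = 7.5427978 m^2. 200.8 m^2 is already in m^2. Sum: 7.5427978 + 200.8 = 208.3428 m^2. 1 sqft = 0.09290304 m^2, so 208.3428 m^2 = 208.3428 / 0.09290304 = 2242.5832 sqft ≈ 2243 sqft (4 s.f.). Final answer: 2243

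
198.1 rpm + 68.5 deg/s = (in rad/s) 1 rpm = 0.10471976 rad/s, so 198.1 rpm = 198.1 * 0.10471976 = 20.744983 rad/s. 1 deg/s = 0.017453293 rad/s, so 68.5 deg/s = 68.5 * 0.017453293 = 1.1955505 rad/s. Sum: 20.744983 + 1.1955505 = 21.940534 rad/s. Result: 21.940534 rad/s ≈ 21.94 rad/s (4 s.f.). Final answer: 21.94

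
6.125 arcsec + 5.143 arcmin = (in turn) 1 arcsec = 4.8481368e-06 rad, so 6.125 arcsec = 6.125 * 4.8481368e-06 = 2.9694838e-05 rad. 1 arcmin = 0.00029088821 rad, so 5.143 arcmin = 5.143 * 0.00029088821 = 0.0014960381 rad. Sum: 2.9694838e-05 + 0.0014960381 = 0.0015257329 rad. 1 turn = 6.2831853 rad, so 0.0015257329 rad = 0.0015257329 / 6.2831853 = 0.00024282793 turn ≈ 0.0002428 turn (4 s.f.). Final answer: 0.0002428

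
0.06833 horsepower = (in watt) 1 horsepower = 745.69987 W, so 0.06833 horsepower = 0.06833 * 745.69987 = 50.953672 W. 50.953672 W = 50.953672 watt ≈ 50.95 watt (4 s.f.). Final answer: 50.95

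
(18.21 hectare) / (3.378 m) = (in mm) 5.391e+07. Check: 1 hectare = 10000 m^2, so 18.21 hectare = 18.21 * 10000 = 182100 m^2. 3.378 m is already in m. Combine: 182100 m^2 / 3.378 m = 53907.638 m. 1 mm = 0.001 m, so 53907.638 m = 53907.638 / 0.001 = 53907638 mm ≈ 5.391e+07 mm (4 s.f.).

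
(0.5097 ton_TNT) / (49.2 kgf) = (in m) 1 ton_TNT = 4.184e+09 J, so 0.5097 ton_TNT = 0.5097 * 4.184e+09 = 2.1325848e+09 J. 1 kgf = 9.80665 N, so 49.2 kgf = 49.2 * 9.80665 = 482.48718 N. Combine: 2.1325848e+09 J / 482.48718 N = 4419982.3 m. Result: 4419982.3 m ≈ 4.42e+06 m (4 s.f.). Final answer: 4.42e+06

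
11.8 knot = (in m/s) 1 knot = 0.51444444 m/s, so 11.8 knot = 11.8 * 0.51444444 = 6.0704444 m/s. Result: 6.0704444 m/s ≈ 6.07 m/s (4 s.f.). Final answer: 6.07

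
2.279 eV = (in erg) 1 eV = 1.6021766e-19 J, so 2.279 eV = 2.279 * 1.6021766e-19 = 3.6513605e-19 J. 1 erg = 1e-07 J, so 3.6513605e-19 J = 3.6513605e-19 / 1e-07 = 3.6513605e-12 erg ≈ 3.651e-12 erg (4 s.f.). Final answer: 3.651e-12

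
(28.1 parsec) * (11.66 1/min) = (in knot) 3.275e+17. Check: 1 parsec = 3.0856776e+16 m, so 28.1 parsec = 28.1 * 3.0856776e+16 = 8.670754e+17 m. 1 1/min = 0.016666667 Hz, so 11.66 1/min = 11.66 * 0.016666667 = 0.19433333 Hz. Combine: 8.670754e+17 m * 0.19433333 Hz = 1.6850165e+17 m/s. 1 knot = 0.51444444 m/s, so 1.6850165e+17 m/s = 1.6850165e+17 / 0.51444444 = 3.2754101e+17 knot ≈ 3.275e+17 knot (4 s.f.).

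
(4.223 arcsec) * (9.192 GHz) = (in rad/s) 1.882e+05. Check: 1 arcsec = 4.8481368e-06 rad, so 4.223 arcsec = 4.223 * 4.8481368e-06 = 2.0473682e-05 rad. 1 GHz = 1e+09 Hz, so 9.192 GHz = 9.192 * 1e+09 = 9.192e+09 Hz. Combine: 2.0473682e-05 rad * 9.192e+09 Hz = 188194.08 rad/s. Result: 188194.08 rad/s ≈ 1.882e+05 rad/s (4 s.f.).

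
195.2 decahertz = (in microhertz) 1.952e+09. Check: 1 decahertz = 10 Hz, so 195.2 decahertz = 195.2 * 10 = 1952 Hz. 1 microhertz = 1e-06 Hz, so 1952 Hz = 1952 / 1e-06 = 1.952e+09 microhertz.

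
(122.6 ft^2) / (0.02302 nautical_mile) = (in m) 0.2672. Check: 1 ft^2 = 0.09290304 m^2, so 122.6 ft^2 = 122.6 * 0.09290304 = 11.389913 m^2. 1 nautical_mile = 1852 m, so 0.02302 nautical_mile = 0.02302 * 1852 = 42.63304 m. Combine: 11.389913 m^2 / 42.63304 m = 0.26716164 m. Result: 0.26716164 m ≈ 0.2672 m (4 s.f.).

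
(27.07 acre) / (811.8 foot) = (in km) 0.4427. Check: 1 acre = 4046.8564 m^2, so 27.07 acre = 27.07 * 4046.8564 = 109548.4 m^2. 1 foot = 0.3048 m, so 811.8 foot = 811.8 * 0.3048 = 247.43664 m. Combine: 109548.4 m^2 / 247.43664 m = 442.73315 m. 1 km = 1000 m, so 442.73315 m = 442.73315 / 1000 = 0.44273315 km ≈ 0.4427 km (4 s.f.).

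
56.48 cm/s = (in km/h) 2.033. Check: 1 cm/s = 0.01 m/s, so 56.48 cm/s = 56.48 * 0.01 = 0.5648 m/s. 1 km/h = 0.27777778 m/s, so 0.5648 m/s = 0.5648 / 0.27777778 = 2.03328 km/h ≈ 2.033 km/h (4 s.f.).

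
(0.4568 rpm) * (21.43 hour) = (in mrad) 3.69e+06. Check: 1 rpm = 0.10471976 rad/s, so 0.4568 rpm = 0.4568 * 0.10471976 = 0.047835984 rad/s. 1 hour = 3600 s, so 21.43 hour = 21.43 * 3600 = 77148 s. Combine: 0.047835984 rad/s * 77148 s = 3690.4505 rad. 1 mrad = 0.001 rad, so 3690.4505 rad = 3690.4505 / 0.001 = 3690450.5 mrad ≈ 3.69e+06 mrad (4 s.f.).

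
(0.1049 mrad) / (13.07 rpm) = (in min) 1 mrad = 0.001 rad, so 0.1049 mrad = 0.1049 * 0.001 = 0.0001049 rad. 1 rpm = 0.10471976 rad/s, so 13.07 rpm = 13.07 * 0.10471976 = 1.3686872 rad/s. Combine: 0.0001049 rad / 1.3686872 rad/s = 7.6642786e-05 s. 1 min = 60 s, so 7.6642786e-05 s = 7.6642786e-05 / 60 = 1.2773798e-06 min ≈ 1.277e-06 min (4 s.f.). Final answer: 1.277e-06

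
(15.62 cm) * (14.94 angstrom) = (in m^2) 2.334e-10. Check: 1 cm = 0.01 m, so 15.62 cm = 15.62 * 0.01 = 0.1562 m. 1 angstrom = 1e-10 m, so 14.94 angstrom = 14.94 * 1e-10 = 1.494e-09 m. Combine: 0.1562 m * 1.494e-09 m = 2.333628e-10 m^2. Result: 2.333628e-10 m^2 ≈ 2.334e-10 m^2 (4 s.f.).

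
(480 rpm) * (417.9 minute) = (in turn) 1 rpm = 0.10471976 rad/s, so 480 rpm = 480 * 0.10471976 = 50.265482 rad/s. 1 minute = 60 s, so 417.9 minute = 417.9 * 60 = 25074 s. Combine: 50.265482 rad/s * 25074 s = 1260356.7 rad. 1 turn = 6.2831853 rad, so 1260356.7 rad = 1260356.7 / 6.2831853 = 200592 turn ≈ 2.006e+05 turn (4 s.f.). Final answer: 2.006e+05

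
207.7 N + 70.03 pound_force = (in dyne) 207.7 N is already in N. 1 pound_force = 4.4482216 N, so 70.03 pound_force = 70.03 * 4.4482216 = 311.50896 N. Sum: 207.7 + 311.50896 = 519.20896 N. 1 dyne = 1e-05 N, so 519.20896 N = 519.20896 / 1e-05 = 51920896 dyne ≈ 5.192e+07 dyne (4 s.f.). Final answer: 5.192e+07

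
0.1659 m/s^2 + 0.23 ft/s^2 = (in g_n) 0.1659 m/s^2 is already in m/s^2. 1 ft/s^2 = 0.3048 m/s^2, so 0.23 ft/s^2 = 0.23 * 0.3048 = 0.070104 m/s^2. Sum: 0.1659 + 0.070104 = 0.236004 m/s^2. 1 g_n = 9.80665 m/s^2, so 0.236004 m/s^2 = 0.236004 / 9.80665 = 0.024065711 g_n ≈ 0.02407 g_n (4 s.f.). Final answer: 0.02407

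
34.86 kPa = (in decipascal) 3.486e+05. Check: 1 kPa = 1000 Pa, so 34.86 kPa = 34.86 * 1000 = 34860 Pa. 1 decipascal = 0.1 Pa, so 34860 Pa = 34860 / 0.1 = 348600 decipascal ≈ 3.486e+05 decipascal (4 s.f.).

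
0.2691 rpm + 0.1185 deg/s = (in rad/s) 1 rpm = 0.10471976 rad/s, so 0.2691 rpm = 0.2691 * 0.10471976 = 0.028180086 rad/s. 1 deg/s = 0.017453293 rad/s, so 0.1185 deg/s = 0.1185 * 0.017453293 = 0.0020682152 rad/s. Sum: 0.028180086 + 0.0020682152 = 0.030248301 rad/s. Result: 0.030248301 rad/s ≈ 0.03025 rad/s (4 s.f.). Final answer: 0.03025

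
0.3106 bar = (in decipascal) 3.106e+05. Check: 1 bar = 100000 Pa, so 0.3106 bar = 0.3106 * 100000 = 31060 Pa. 1 decipascal = 0.1 Pa, so 31060 Pa = 31060 / 0.1 = 310600 decipascal ≈ 3.106e+05 decipascal (4 s.f.).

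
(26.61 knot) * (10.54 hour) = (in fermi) 1 knot = 0.51444444 m/s, so 26.61 knot = 26.61 * 0.51444444 = 13.689367 m/s. 1 hour = 3600 s, so 10.54 hour = 10.54 * 3600 = 37944 s. Combine: 13.689367 m/s * 37944 s = 519429.33 m. 1 fermi = 1e-15 m, so 519429.33 m = 519429.33 / 1e-15 = 5.1942933e+20 fermi ≈ 5.194e+20 fermi (4 s.f.). Final answer: 5.194e+20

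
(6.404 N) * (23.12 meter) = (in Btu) 6.404 N is already in N. 23.12 meter = 23.12 m. Combine: 6.404 N * 23.12 m = 148.06048 J. 1 Btu = 1055.0559 J, so 148.06048 J = 148.06048 / 1055.0559 = 0.14033426 Btu ≈ 0.1403 Btu (4 s.f.). Final answer: 0.1403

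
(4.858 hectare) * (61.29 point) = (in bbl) 6607. Check: 1 hectare = 10000 m^2, so 4.858 hectare = 4.858 * 10000 = 48580 m^2. 1 point = 0.00035277778 m, so 61.29 point = 61.29 * 0.00035277778 = 0.02162175 m. Combine: 48580 m^2 * 0.02162175 m = 1050.3846 m^3. 1 bbl = 0.15898729 m^3, so 1050.3846 m^3 = 1050.3846 / 0.15898729 = 6606.7205 bbl ≈ 6607 bbl (4 s.f.).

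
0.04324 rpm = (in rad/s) 1 rpm = 0.10471976 rad/s, so 0.04324 rpm = 0.04324 * 0.10471976 = 0.0045280822 rad/s. Result: 0.0045280822 rad/s ≈ 0.004528 rad/s (4 s.f.). Final answer: 0.004528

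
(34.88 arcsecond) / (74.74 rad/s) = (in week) 1 arcsecond = 4.8481368e-06 rad, so 34.88 arcsecond = 34.88 * 4.8481368e-06 = 0.00016910301 rad. 74.74 rad/s is already in rad/s. Combine: 0.00016910301 rad / 74.74 rad/s = 2.2625503e-06 s. 1 week = 604800 s, so 2.2625503e-06 s = 2.2625503e-06 / 604800 = 3.7409893e-12 week ≈ 3.741e-12 week (4 s.f.). Final answer: 3.741e-12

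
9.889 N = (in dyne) 1 dyne = 1e-05 N, so 9.889 N = 9.889 / 1e-05 = 988900 dyne ≈ 9.889e+05 dyne (4 s.f.). Final answer: 9.889e+05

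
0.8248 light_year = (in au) 5.216e+04. Check: 1 light_year = 9.4607305e+15 m, so 0.8248 light_year = 0.8248 * 9.4607305e+15 = 7.8032105e+15 m. 1 au = 1.4959787e+11 m, so 7.8032105e+15 m = 7.8032105e+15 / 1.4959787e+11 = 52161.24 au ≈ 5.216e+04 au (4 s.f.).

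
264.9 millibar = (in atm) 0.2614. Check: 1 millibar = 100 Pa, so 264.9 millibar = 264.9 * 100 = 26490 Pa. 1 atm = 101325 Pa, so 26490 Pa = 26490 / 101325 = 0.26143597 atm ≈ 0.2614 atm (4 s.f.).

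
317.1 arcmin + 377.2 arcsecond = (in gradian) 1 arcmin = 0.00029088821 rad, so 317.1 arcmin = 317.1 * 0.00029088821 = 0.092240651 rad. 1 arcsecond = 4.8481368e-06 rad, so 377.2 arcsecond = 377.2 * 4.8481368e-06 = 0.0018287172 rad. Sum: 0.092240651 + 0.0018287172 = 0.094069368 rad. 1 gradian = 0.015707963 rad, so 0.094069368 rad = 0.094069368 / 0.015707963 = 5.988642 gradian ≈ 5.989 gradian (4 s.f.). Final answer: 5.989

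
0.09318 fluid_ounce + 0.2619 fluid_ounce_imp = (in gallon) 0.002694. Check: 1 fluid_ounce = 2.957353e-05 m^3, so 0.09318 fluid_ounce = 0.09318 * 2.957353e-05 = 2.7556615e-06 m^3. 1 fluid_ounce_imp = 2.8413063e-05 m^3, so 0.2619 fluid_ounce_imp = 0.2619 * 2.8413063e-05 = 7.4413811e-06 m^3. Sum: 2.7556615e-06 + 7.4413811e-06 = 1.0197043e-05 m^3. 1 gallon = 0.0037854118 m^3, so 1.0197043e-05 m^3 = 1.0197043e-05 / 0.0037854118 = 0.0026937737 gallon ≈ 0.002694 gallon (4 s.f.).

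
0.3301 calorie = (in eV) 8.62e+18. Check: 1 calorie = 4.184 J, so 0.3301 calorie = 0.3301 * 4.184 = 1.3811384 J. 1 eV = 1.6021766e-19 J, so 1.3811384 J = 1.3811384 / 1.6021766e-19 = 8.6203879e+18 eV ≈ 8.62e+18 eV (4 s.f.).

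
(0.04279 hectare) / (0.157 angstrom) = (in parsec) 0.0008833. Check: 1 hectare = 10000 m^2, so 0.04279 hectare = 0.04279 * 10000 = 427.9 m^2. 1 angstrom = 1e-10 m, so 0.157 angstrom = 0.157 * 1e-10 = 1.57e-11 m. Combine: 427.9 m^2 / 1.57e-11 m = 2.7254777e+13 m. 1 parsec = 3.0856776e+16 m, so 2.7254777e+13 m = 2.7254777e+13 / 3.0856776e+16 = 0.00088326717 parsec ≈ 0.0008833 parsec (4 s.f.).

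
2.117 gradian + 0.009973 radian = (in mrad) 43.23. Check: 1 gradian = 0.015707963 rad, so 2.117 gradian = 2.117 * 0.015707963 = 0.033253758 rad. 0.009973 radian = 0.009973 rad. Sum: 0.033253758 + 0.009973 = 0.043226758 rad. 1 mrad = 0.001 rad, so 0.043226758 rad = 0.043226758 / 0.001 = 43.226758 mrad ≈ 43.23 mrad (4 s.f.).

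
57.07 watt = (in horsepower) 0.07653. Check: 57.07 watt = 57.07 W. 1 horsepower = 745.69987 W, so 57.07 W = 57.07 / 745.69987 = 0.076532131 horsepower ≈ 0.07653 horsepower (4 s.f.).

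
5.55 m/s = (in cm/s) 1 cm/s = 0.01 m/s, so 5.55 m/s = 5.55 / 0.01 = 555 cm/s. Final answer: 555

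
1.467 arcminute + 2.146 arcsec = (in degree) 0.02505. Check: 1 arcminute = 0.00029088821 rad, so 1.467 arcminute = 1.467 * 0.00029088821 = 0.000426733 rad. 1 arcsec = 4.8481368e-06 rad, so 2.146 arcsec = 2.146 * 4.8481368e-06 = 1.0404102e-05 rad. Sum: 0.000426733 + 1.0404102e-05 = 0.0004371371 rad. 1 degree = 0.017453293 rad, so 0.0004371371 rad = 0.0004371371 / 0.017453293 = 0.025046111 degree ≈ 0.02505 degree (4 s.f.).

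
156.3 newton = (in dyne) 156.3 newton = 156.3 N. 1 dyne = 1e-05 N, so 156.3 N = 156.3 / 1e-05 = 15630000 dyne ≈ 1.563e+07 dyne (4 s.f.). Final answer: 1.563e+07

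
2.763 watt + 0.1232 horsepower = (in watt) 2.763 watt = 2.763 W. 1 horsepower = 745.69987 W, so 0.1232 horsepower = 0.1232 * 745.69987 = 91.870224 W. Sum: 2.763 + 91.870224 = 94.633224 W. 94.633224 W = 94.633224 watt ≈ 94.63 watt (4 s.f.). Final answer: 94.63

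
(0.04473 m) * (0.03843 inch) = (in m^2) 4.366e-05. Check: 0.04473 m is already in m. 1 inch = 0.0254 m, so 0.03843 inch = 0.03843 * 0.0254 = 0.000976122 m. Combine: 0.04473 m * 0.000976122 m = 4.3661937e-05 m^2. Result: 4.3661937e-05 m^2 ≈ 4.366e-05 m^2 (4 s.f.).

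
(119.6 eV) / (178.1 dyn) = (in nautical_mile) 1 eV = 1.6021766e-19 J, so 119.6 eV = 119.6 * 1.6021766e-19 = 1.9162033e-17 J. 1 dyn = 1e-05 N, so 178.1 dyn = 178.1 * 1e-05 = 0.001781 N. Combine: 1.9162033e-17 J / 0.001781 N = 1.0759142e-14 m. 1 nautical_mile = 1852 m, so 1.0759142e-14 m = 1.0759142e-14 / 1852 = 5.8094721e-18 nautical_mile ≈ 5.809e-18 nautical_mile (4 s.f.). Final answer: 5.809e-18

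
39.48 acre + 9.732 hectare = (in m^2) 1 acre = 4046.8564 m^2, so 39.48 acre = 39.48 * 4046.8564 = 159769.89 m^2. 1 hectare = 10000 m^2, so 9.732 hectare = 9.732 * 10000 = 97320 m^2. Sum: 159769.89 + 97320 = 257089.89 m^2. Result: 257089.89 m^2 ≈ 2.571e+05 m^2 (4 s.f.). Final answer: 2.571e+05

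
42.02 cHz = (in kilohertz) 0.0004202. Check: 1 cHz = 0.01 Hz, so 42.02 cHz = 42.02 * 0.01 = 0.4202 Hz. 1 kilohertz = 1000 Hz, so 0.4202 Hz = 0.4202 / 1000 = 0.0004202 kilohertz.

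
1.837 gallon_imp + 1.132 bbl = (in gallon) 49.75. Check: 1 gallon_imp = 0.00454609 m^3, so 1.837 gallon_imp = 1.837 * 0.00454609 = 0.0083511673 m^3. 1 bbl = 0.15898729 m^3, so 1.132 bbl = 1.132 * 0.15898729 = 0.17997362 m^3. Sum: 0.0083511673 + 0.17997362 = 0.18832479 m^3. 1 gallon = 0.0037854118 m^3, so 0.18832479 m^3 = 0.18832479 / 0.0037854118 = 49.750145 gallon ≈ 49.75 gallon (4 s.f.).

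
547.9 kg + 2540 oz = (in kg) 619.9. Check: 547.9 kg is already in kg. 1 oz = 0.028349523 kg, so 2540 oz = 2540 * 0.028349523 = 72.007789 kg. Sum: 547.9 + 72.007789 = 619.90779 kg. Result: 619.90779 kg ≈ 619.9 kg (4 s.f.).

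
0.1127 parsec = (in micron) 3.478e+21. Check: 1 parsec = 3.0856776e+16 m, so 0.1127 parsec = 0.1127 * 3.0856776e+16 = 3.4775586e+15 m. 1 micron = 1e-06 m, so 3.4775586e+15 m = 3.4775586e+15 / 1e-06 = 3.4775586e+21 micron ≈ 3.478e+21 micron (4 s.f.).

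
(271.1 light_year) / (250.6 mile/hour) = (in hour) 1 light_year = 9.4607305e+15 m, so 271.1 light_year = 271.1 * 9.4607305e+15 = 2.564804e+18 m. 1 mile/hour = 0.44704 m/s, so 250.6 mile/hour = 250.6 * 0.44704 = 112.02822 m/s. Combine: 2.564804e+18 m / 112.02822 m/s = 2.2894267e+16 s. 1 hour = 3600 s, so 2.2894267e+16 s = 2.2894267e+16 / 3600 = 6.3595185e+12 hour ≈ 6.36e+12 hour (4 s.f.). Final answer: 6.36e+12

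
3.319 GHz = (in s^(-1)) 1 GHz = 1e+09 Hz, so 3.319 GHz = 3.319 * 1e+09 = 3.319e+09 Hz. 3.319e+09 Hz = 3.319e+09 s^(-1). Final answer: 3.319e+09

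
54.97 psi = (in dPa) 1 psi = 6894.7573 Pa, so 54.97 psi = 54.97 * 6894.7573 = 379004.81 Pa. 1 dPa = 0.1 Pa, so 379004.81 Pa = 379004.81 / 0.1 = 3790048.1 dPa ≈ 3.79e+06 dPa (4 s.f.). Final answer: 3.79e+06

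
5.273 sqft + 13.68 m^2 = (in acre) 1 sqft = 0.09290304 m^2, so 5.273 sqft = 5.273 * 0.09290304 = 0.48987773 m^2. 13.68 m^2 is already in m^2. Sum: 0.48987773 + 13.68 = 14.169878 m^2. 1 acre = 4046.8564 m^2, so 14.169878 m^2 = 14.169878 / 4046.8564 = 0.003501453 acre ≈ 0.003501 acre (4 s.f.). Final answer: 0.003501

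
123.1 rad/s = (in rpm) 1176. Check: 1 rpm = 0.10471976 rad/s, so 123.1 rad/s = 123.1 / 0.10471976 = 1175.5184 rpm ≈ 1176 rpm (4 s.f.).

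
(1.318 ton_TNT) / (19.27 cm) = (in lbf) 6.433e+09. Check: 1 ton_TNT = 4.184e+09 J, so 1.318 ton_TNT = 1.318 * 4.184e+09 = 5.514512e+09 J. 1 cm = 0.01 m, so 19.27 cm = 19.27 * 0.01 = 0.1927 m. Combine: 5.514512e+09 J / 0.1927 m = 2.8617084e+10 N. 1 lbf = 4.4482216 N, so 2.8617084e+10 N = 2.8617084e+10 / 4.4482216 = 6.4333763e+09 lbf ≈ 6.433e+09 lbf (4 s.f.).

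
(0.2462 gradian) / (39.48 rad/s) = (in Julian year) 1 gradian = 0.015707963 rad, so 0.2462 gradian = 0.2462 * 0.015707963 = 0.0038673006 rad. 39.48 rad/s is already in rad/s. Combine: 0.0038673006 rad / 39.48 rad/s = 9.7955941e-05 s. 1 Julian year = 31557600 s, so 9.7955941e-05 s = 9.7955941e-05 / 31557600 = 3.1040365e-12 Julian year ≈ 3.104e-12 Julian year (4 s.f.). Final answer: 3.104e-12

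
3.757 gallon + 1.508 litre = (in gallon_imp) 1 gallon = 0.0037854118 m^3, so 3.757 gallon = 3.757 * 0.0037854118 = 0.014221792 m^3. 1 litre = 0.001 m^3, so 1.508 litre = 1.508 * 0.001 = 0.001508 m^3. Sum: 0.014221792 + 0.001508 = 0.015729792 m^3. 1 gallon_imp = 0.00454609 m^3, so 0.015729792 m^3 = 0.015729792 / 0.00454609 = 3.4600705 gallon_imp ≈ 3.46 gallon_imp (4 s.f.). Final answer: 3.46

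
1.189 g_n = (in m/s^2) 1 g_n = 9.80665 m/s^2, so 1.189 g_n = 1.189 * 9.80665 = 11.660107 m/s^2. Result: 11.660107 m/s^2 ≈ 11.66 m/s^2 (4 s.f.). Final answer: 11.66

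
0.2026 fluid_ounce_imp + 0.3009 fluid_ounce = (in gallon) 0.003871. Check: 1 fluid_ounce_imp = 2.8413063e-05 m^3, so 0.2026 fluid_ounce_imp = 0.2026 * 2.8413063e-05 = 5.7564865e-06 m^3. 1 fluid_ounce = 2.957353e-05 m^3, so 0.3009 fluid_ounce = 0.3009 * 2.957353e-05 = 8.898675e-06 m^3. Sum: 5.7564865e-06 + 8.898675e-06 = 1.4655162e-05 m^3. 1 gallon = 0.0037854118 m^3, so 1.4655162e-05 m^3 = 1.4655162e-05 / 0.0037854118 = 0.0038714841 gallon ≈ 0.003871 gallon (4 s.f.).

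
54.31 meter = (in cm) 54.31 meter = 54.31 m. 1 cm = 0.01 m, so 54.31 m = 54.31 / 0.01 = 5431 cm. Final answer: 5431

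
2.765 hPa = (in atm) 1 hPa = 100 Pa, so 2.765 hPa = 2.765 * 100 = 276.5 Pa. 1 atm = 101325 Pa, so 276.5 Pa = 276.5 / 101325 = 0.0027288428 atm ≈ 0.002729 atm (4 s.f.). Final answer: 0.002729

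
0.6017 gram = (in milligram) 1 gram = 0.001 kg, so 0.6017 gram = 0.6017 * 0.001 = 0.0006017 kg. 1 milligram = 1e-06 kg, so 0.0006017 kg = 0.0006017 / 1e-06 = 601.7 milligram. Final answer: 601.7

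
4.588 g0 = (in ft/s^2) 147.6. Check: 1 g0 = 9.80665 m/s^2, so 4.588 g0 = 4.588 * 9.80665 = 44.99291 m/s^2. 1 ft/s^2 = 0.3048 m/s^2, so 44.99291 m/s^2 = 44.99291 / 0.3048 = 147.61453 ft/s^2 ≈ 147.6 ft/s^2 (4 s.f.).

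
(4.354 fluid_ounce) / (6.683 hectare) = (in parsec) 6.244e-26. Check: 1 fluid_ounce = 2.957353e-05 m^3, so 4.354 fluid_ounce = 4.354 * 2.957353e-05 = 0.00012876315 m^3. 1 hectare = 10000 m^2, so 6.683 hectare = 6.683 * 10000 = 66830 m^2. Combine: 0.00012876315 m^3 / 66830 m^2 = 1.9267267e-09 m. 1 parsec = 3.0856776e+16 m, so 1.9267267e-09 m = 1.9267267e-09 / 3.0856776e+16 = 6.2440961e-26 parsec ≈ 6.244e-26 parsec (4 s.f.).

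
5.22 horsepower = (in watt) 3893. Check: 1 horsepower = 745.69987 W, so 5.22 horsepower = 5.22 * 745.69987 = 3892.5533 W. 3892.5533 W = 3892.5533 watt ≈ 3893 watt (4 s.f.).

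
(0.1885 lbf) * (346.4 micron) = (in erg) 1 lbf = 4.4482216 N, so 0.1885 lbf = 0.1885 * 4.4482216 = 0.83848977 N. 1 micron = 1e-06 m, so 346.4 micron = 346.4 * 1e-06 = 0.0003464 m. Combine: 0.83848977 N * 0.0003464 m = 0.00029045286 J. 1 erg = 1e-07 J, so 0.00029045286 J = 0.00029045286 / 1e-07 = 2904.5286 erg ≈ 2905 erg (4 s.f.). Final answer: 2905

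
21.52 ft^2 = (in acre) 1 ft^2 = 0.09290304 m^2, so 21.52 ft^2 = 21.52 * 0.09290304 = 1.9992734 m^2. 1 acre = 4046.8564 m^2, so 1.9992734 m^2 = 1.9992734 / 4046.8564 = 0.00049403122 acre ≈ 0.000494 acre (4 s.f.). Final answer: 0.000494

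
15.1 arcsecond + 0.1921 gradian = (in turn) 1 arcsecond = 4.8481368e-06 rad, so 15.1 arcsecond = 15.1 * 4.8481368e-06 = 7.3206866e-05 rad. 1 gradian = 0.015707963 rad, so 0.1921 gradian = 0.1921 * 0.015707963 = 0.0030174997 rad. Sum: 7.3206866e-05 + 0.0030174997 = 0.0030907066 rad. 1 turn = 6.2831853 rad, so 0.0030907066 rad = 0.0030907066 / 6.2831853 = 0.00049190123 turn ≈ 0.0004919 turn (4 s.f.). Final answer: 0.0004919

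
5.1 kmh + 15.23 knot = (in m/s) 9.252. Check: 1 kmh = 0.27777778 m/s, so 5.1 kmh = 5.1 * 0.27777778 = 1.4166667 m/s. 1 knot = 0.51444444 m/s, so 15.23 knot = 15.23 * 0.51444444 = 7.8349889 m/s. Sum: 1.4166667 + 7.8349889 = 9.2516556 m/s. Result: 9.2516556 m/s ≈ 9.252 m/s (4 s.f.).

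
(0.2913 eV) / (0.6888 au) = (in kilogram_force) 4.619e-32. Check: 1 eV = 1.6021766e-19 J, so 0.2913 eV = 0.2913 * 1.6021766e-19 = 4.6671405e-20 J. 1 au = 1.4959787e+11 m, so 0.6888 au = 0.6888 * 1.4959787e+11 = 1.0304301e+11 m. Combine: 4.6671405e-20 J / 1.0304301e+11 m = 4.5293129e-31 N. 1 kilogram_force = 9.80665 N, so 4.5293129e-31 N = 4.5293129e-31 / 9.80665 = 4.6186138e-32 kilogram_force ≈ 4.619e-32 kilogram_force (4 s.f.).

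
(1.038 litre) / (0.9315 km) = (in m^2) 1 litre = 0.001 m^3, so 1.038 litre = 1.038 * 0.001 = 0.001038 m^3. 1 km = 1000 m, so 0.9315 km = 0.9315 * 1000 = 931.5 m. Combine: 0.001038 m^3 / 931.5 m = 1.1143317e-06 m^2. Result: 1.1143317e-06 m^2 ≈ 1.114e-06 m^2 (4 s.f.). Final answer: 1.114e-06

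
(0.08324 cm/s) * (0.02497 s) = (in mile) 1 cm/s = 0.01 m/s, so 0.08324 cm/s = 0.08324 * 0.01 = 0.0008324 m/s. 0.02497 s is already in s. Combine: 0.0008324 m/s * 0.02497 s = 2.0785028e-05 m. 1 mile = 1609.344 m, so 2.0785028e-05 m = 2.0785028e-05 / 1609.344 = 1.2915218e-08 mile ≈ 1.292e-08 mile (4 s.f.). Final answer: 1.292e-08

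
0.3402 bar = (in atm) 1 bar = 100000 Pa, so 0.3402 bar = 0.3402 * 100000 = 34020 Pa. 1 atm = 101325 Pa, so 34020 Pa = 34020 / 101325 = 0.3357513 atm ≈ 0.3358 atm (4 s.f.). Final answer: 0.3358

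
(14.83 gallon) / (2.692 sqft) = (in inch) 8.837. Check: 1 gallon = 0.0037854118 m^3, so 14.83 gallon = 14.83 * 0.0037854118 = 0.056137657 m^3. 1 sqft = 0.09290304 m^2, so 2.692 sqft = 2.692 * 0.09290304 = 0.25009498 m^2. Combine: 0.056137657 m^3 / 0.25009498 m^2 = 0.22446534 m. 1 inch = 0.0254 m, so 0.22446534 m = 0.22446534 / 0.0254 = 8.8372183 inch ≈ 8.837 inch (4 s.f.).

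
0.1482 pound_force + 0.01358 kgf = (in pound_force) 0.1781. Check: 1 pound_force = 4.4482216 N, so 0.1482 pound_force = 0.1482 * 4.4482216 = 0.65922644 N. 1 kgf = 9.80665 N, so 0.01358 kgf = 0.01358 * 9.80665 = 0.13317431 N. Sum: 0.65922644 + 0.13317431 = 0.79240075 N. 1 pound_force = 4.4482216 N, so 0.79240075 N = 0.79240075 / 4.4482216 = 0.17813878 pound_force ≈ 0.1781 pound_force (4 s.f.).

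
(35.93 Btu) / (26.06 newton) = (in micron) 1 Btu = 1055.0559 J, so 35.93 Btu = 35.93 * 1055.0559 = 37908.157 J. 26.06 newton = 26.06 N. Combine: 37908.157 J / 26.06 N = 1454.6491 m. 1 micron = 1e-06 m, so 1454.6491 m = 1454.6491 / 1e-06 = 1.4546491e+09 micron ≈ 1.455e+09 micron (4 s.f.). Final answer: 1.455e+09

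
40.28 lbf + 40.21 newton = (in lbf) 1 lbf = 4.4482216 N, so 40.28 lbf = 40.28 * 4.4482216 = 179.17437 N. 40.21 newton = 40.21 N. Sum: 179.17437 + 40.21 = 219.38437 N. 1 lbf = 4.4482216 N, so 219.38437 N = 219.38437 / 4.4482216 = 49.319568 lbf ≈ 49.32 lbf (4 s.f.). Final answer: 49.32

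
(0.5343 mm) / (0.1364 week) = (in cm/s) 6.477e-07. Check: 1 mm = 0.001 m, so 0.5343 mm = 0.5343 * 0.001 = 0.0005343 m. 1 week = 604800 s, so 0.1364 week = 0.1364 * 604800 = 82494.72 s. Combine: 0.0005343 m / 82494.72 s = 6.4767782e-09 m/s. 1 cm/s = 0.01 m/s, so 6.4767782e-09 m/s = 6.4767782e-09 / 0.01 = 6.4767782e-07 cm/s ≈ 6.477e-07 cm/s (4 s.f.).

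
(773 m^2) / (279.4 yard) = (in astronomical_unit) 2.023e-11. Check: 773 m^2 is already in m^2. 1 yard = 0.9144 m, so 279.4 yard = 279.4 * 0.9144 = 255.48336 m. Combine: 773 m^2 / 255.48336 m = 3.0256374 m. 1 astronomical_unit = 1.4959787e+11 m, so 3.0256374 m = 3.0256374 / 1.4959787e+11 = 2.0225137e-11 astronomical_unit ≈ 2.023e-11 astronomical_unit (4 s.f.).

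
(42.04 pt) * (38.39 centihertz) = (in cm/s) 0.5694. Check: 1 pt = 0.00035277778 m, so 42.04 pt = 42.04 * 0.00035277778 = 0.014830778 m. 1 centihertz = 0.01 Hz, so 38.39 centihertz = 38.39 * 0.01 = 0.3839 Hz. Combine: 0.014830778 m * 0.3839 Hz = 0.0056935356 m/s. 1 cm/s = 0.01 m/s, so 0.0056935356 m/s = 0.0056935356 / 0.01 = 0.56935356 cm/s ≈ 0.5694 cm/s (4 s.f.).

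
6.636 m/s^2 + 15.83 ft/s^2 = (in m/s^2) 11.46. Check: 6.636 m/s^2 is already in m/s^2. 1 ft/s^2 = 0.3048 m/s^2, so 15.83 ft/s^2 = 15.83 * 0.3048 = 4.824984 m/s^2. Sum: 6.636 + 4.824984 = 11.460984 m/s^2. Result: 11.460984 m/s^2 ≈ 11.46 m/s^2 (4 s.f.).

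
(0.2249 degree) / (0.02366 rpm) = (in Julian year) 1 degree = 0.017453293 rad, so 0.2249 degree = 0.2249 * 0.017453293 = 0.0039252455 rad. 1 rpm = 0.10471976 rad/s, so 0.02366 rpm = 0.02366 * 0.10471976 = 0.0024776694 rad/s. Combine: 0.0039252455 rad / 0.0024776694 rad/s = 1.5842491 s. 1 Julian year = 31557600 s, so 1.5842491 s = 1.5842491 / 31557600 = 5.0201824e-08 Julian year ≈ 5.02e-08 Julian year (4 s.f.). Final answer: 5.02e-08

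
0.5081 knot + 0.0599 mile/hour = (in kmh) 1 knot = 0.51444444 m/s, so 0.5081 knot = 0.5081 * 0.51444444 = 0.26138922 m/s. 1 mile/hour = 0.44704 m/s, so 0.0599 mile/hour = 0.0599 * 0.44704 = 0.026777696 m/s. Sum: 0.26138922 + 0.026777696 = 0.28816692 m/s. 1 kmh = 0.27777778 m/s, so 0.28816692 m/s = 0.28816692 / 0.27777778 = 1.0374009 kmh ≈ 1.037 kmh (4 s.f.). Final answer: 1.037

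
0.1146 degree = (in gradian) 0.1273. Check: 1 degree = 0.017453293 rad, so 0.1146 degree = 0.1146 * 0.017453293 = 0.0020001473 rad. 1 gradian = 0.015707963 rad, so 0.0020001473 rad = 0.0020001473 / 0.015707963 = 0.12733333 gradian ≈ 0.1273 gradian (4 s.f.).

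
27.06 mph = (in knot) 23.51. Check: 1 mph = 0.44704 m/s, so 27.06 mph = 27.06 * 0.44704 = 12.096902 m/s. 1 knot = 0.51444444 m/s, so 12.096902 m/s = 12.096902 / 0.51444444 = 23.514497 knot ≈ 23.51 knot (4 s.f.).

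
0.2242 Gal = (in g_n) 1 Gal = 0.01 m/s^2, so 0.2242 Gal = 0.2242 * 0.01 = 0.002242 m/s^2. 1 g_n = 9.80665 m/s^2, so 0.002242 m/s^2 = 0.002242 / 9.80665 = 0.00022862037 g_n ≈ 0.0002286 g_n (4 s.f.). Final answer: 0.0002286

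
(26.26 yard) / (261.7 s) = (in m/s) 1 yard = 0.9144 m, so 26.26 yard = 26.26 * 0.9144 = 24.012144 m. 261.7 s is already in s. Combine: 24.012144 m / 261.7 s = 0.091754467 m/s. Result: 0.091754467 m/s ≈ 0.09175 m/s (4 s.f.). Final answer: 0.09175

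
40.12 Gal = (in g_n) 1 Gal = 0.01 m/s^2, so 40.12 Gal = 40.12 * 0.01 = 0.4012 m/s^2. 1 g_n = 9.80665 m/s^2, so 0.4012 m/s^2 = 0.4012 / 9.80665 = 0.040911014 g_n ≈ 0.04091 g_n (4 s.f.). Final answer: 0.04091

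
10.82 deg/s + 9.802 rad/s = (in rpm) 95.41. Check: 1 deg/s = 0.017453293 rad/s, so 10.82 deg/s = 10.82 * 0.017453293 = 0.18884463 rad/s. 9.802 rad/s is already in rad/s. Sum: 0.18884463 + 9.802 = 9.9908446 rad/s. 1 rpm = 0.10471976 rad/s, so 9.9908446 rad/s = 9.9908446 / 0.10471976 = 95.405538 rpm ≈ 95.41 rpm (4 s.f.).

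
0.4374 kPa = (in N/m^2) 437.4. Check: 1 kPa = 1000 Pa, so 0.4374 kPa = 0.4374 * 1000 = 437.4 Pa. 437.4 Pa = 437.4 N/m^2.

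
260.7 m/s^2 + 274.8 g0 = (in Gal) 2.956e+05. Check: 260.7 m/s^2 is already in m/s^2. 1 g0 = 9.80665 m/s^2, so 274.8 g0 = 274.8 * 9.80665 = 2694.8674 m/s^2. Sum: 260.7 + 2694.8674 = 2955.5674 m/s^2. 1 Gal = 0.01 m/s^2, so 2955.5674 m/s^2 = 2955.5674 / 0.01 = 295556.74 Gal ≈ 2.956e+05 Gal (4 s.f.).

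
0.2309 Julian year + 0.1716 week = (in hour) 1 Julian year = 31557600 s, so 0.2309 Julian year = 0.2309 * 31557600 = 7286649.8 s. 1 week = 604800 s, so 0.1716 week = 0.1716 * 604800 = 103783.68 s. Sum: 7286649.8 + 103783.68 = 7390433.5 s. 1 hour = 3600 s, so 7390433.5 s = 7390433.5 / 3600 = 2052.8982 hour ≈ 2053 hour (4 s.f.). Final answer: 2053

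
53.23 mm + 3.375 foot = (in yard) 1 mm = 0.001 m, so 53.23 mm = 53.23 * 0.001 = 0.05323 m. 1 foot = 0.3048 m, so 3.375 foot = 3.375 * 0.3048 = 1.0287 m. Sum: 0.05323 + 1.0287 = 1.08193 m. 1 yard = 0.9144 m, so 1.08193 m = 1.08193 / 0.9144 = 1.183213 yard ≈ 1.183 yard (4 s.f.). Final answer: 1.183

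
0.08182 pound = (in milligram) 1 pound = 0.45359237 kg, so 0.08182 pound = 0.08182 * 0.45359237 = 0.037112928 kg. 1 milligram = 1e-06 kg, so 0.037112928 kg = 0.037112928 / 1e-06 = 37112.928 milligram ≈ 3.711e+04 milligram (4 s.f.). Final answer: 3.711e+04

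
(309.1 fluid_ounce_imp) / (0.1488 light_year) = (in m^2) 1 fluid_ounce_imp = 2.8413063e-05 m^3, so 309.1 fluid_ounce_imp = 309.1 * 2.8413063e-05 = 0.0087824776 m^3. 1 light_year = 9.4607305e+15 m, so 0.1488 light_year = 0.1488 * 9.4607305e+15 = 1.4077567e+15 m. Combine: 0.0087824776 m^3 / 1.4077567e+15 m = 6.2386332e-18 m^2. Result: 6.2386332e-18 m^2 ≈ 6.239e-18 m^2 (4 s.f.). Final answer: 6.239e-18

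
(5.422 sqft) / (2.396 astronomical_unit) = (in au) 1 sqft = 0.09290304 m^2, so 5.422 sqft = 5.422 * 0.09290304 = 0.50372028 m^2. 1 astronomical_unit = 1.4959787e+11 m, so 2.396 astronomical_unit = 2.396 * 1.4959787e+11 = 3.584365e+11 m. Combine: 0.50372028 m^2 / 3.584365e+11 m = 1.4053264e-12 m. 1 au = 1.4959787e+11 m, so 1.4053264e-12 m = 1.4053264e-12 / 1.4959787e+11 = 9.3940269e-24 au ≈ 9.394e-24 au (4 s.f.). Final answer: 9.394e-24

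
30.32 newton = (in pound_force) 6.816. Check: 30.32 newton = 30.32 N. 1 pound_force = 4.4482216 N, so 30.32 N = 30.32 / 4.4482216 = 6.8162072 pound_force ≈ 6.816 pound_force (4 s.f.).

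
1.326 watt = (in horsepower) 1.326 watt = 1.326 W. 1 horsepower = 745.69987 W, so 1.326 W = 1.326 / 745.69987 = 0.0017781953 horsepower ≈ 0.001778 horsepower (4 s.f.). Final answer: 0.001778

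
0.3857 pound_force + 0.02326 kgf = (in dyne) 1 pound_force = 4.4482216 N, so 0.3857 pound_force = 0.3857 * 4.4482216 = 1.7156791 N. 1 kgf = 9.80665 N, so 0.02326 kgf = 0.02326 * 9.80665 = 0.22810268 N. Sum: 1.7156791 + 0.22810268 = 1.9437818 N. 1 dyne = 1e-05 N, so 1.9437818 N = 1.9437818 / 1e-05 = 194378.18 dyne ≈ 1.944e+05 dyne (4 s.f.). Final answer: 1.944e+05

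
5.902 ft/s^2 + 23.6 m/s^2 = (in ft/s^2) 1 ft/s^2 = 0.3048 m/s^2, so 5.902 ft/s^2 = 5.902 * 0.3048 = 1.7989296 m/s^2. 23.6 m/s^2 is already in m/s^2. Sum: 1.7989296 + 23.6 = 25.39893 m/s^2. 1 ft/s^2 = 0.3048 m/s^2, so 25.39893 m/s^2 = 25.39893 / 0.3048 = 83.329822 ft/s^2 ≈ 83.33 ft/s^2 (4 s.f.). Final answer: 83.33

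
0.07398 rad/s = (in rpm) 1 rpm = 0.10471976 rad/s, so 0.07398 rad/s = 0.07398 / 0.10471976 = 0.70645696 rpm ≈ 0.7065 rpm (4 s.f.). Final answer: 0.7065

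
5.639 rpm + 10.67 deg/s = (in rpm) 7.417. Check: 1 rpm = 0.10471976 rad/s, so 5.639 rpm = 5.639 * 0.10471976 = 0.5905147 rad/s. 1 deg/s = 0.017453293 rad/s, so 10.67 deg/s = 10.67 * 0.017453293 = 0.18622663 rad/s. Sum: 0.5905147 + 0.18622663 = 0.77674133 rad/s. 1 rpm = 0.10471976 rad/s, so 0.77674133 rad/s = 0.77674133 / 0.10471976 = 7.4173333 rpm ≈ 7.417 rpm (4 s.f.).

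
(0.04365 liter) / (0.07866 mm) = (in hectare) 1 liter = 0.001 m^3, so 0.04365 liter = 0.04365 * 0.001 = 4.365e-05 m^3. 1 mm = 0.001 m, so 0.07866 mm = 0.07866 * 0.001 = 7.866e-05 m. Combine: 4.365e-05 m^3 / 7.866e-05 m = 0.55491991 m^2. 1 hectare = 10000 m^2, so 0.55491991 m^2 = 0.55491991 / 10000 = 5.5491991e-05 hectare ≈ 5.549e-05 hectare (4 s.f.). Final answer: 5.549e-05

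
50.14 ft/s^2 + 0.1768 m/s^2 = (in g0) 1.576. Check: 1 ft/s^2 = 0.3048 m/s^2, so 50.14 ft/s^2 = 50.14 * 0.3048 = 15.282672 m/s^2. 0.1768 m/s^2 is already in m/s^2. Sum: 15.282672 + 0.1768 = 15.459472 m/s^2. 1 g0 = 9.80665 m/s^2, so 15.459472 m/s^2 = 15.459472 / 9.80665 = 1.5764274 g0 ≈ 1.576 g0 (4 s.f.).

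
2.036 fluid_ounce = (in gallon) 0.01591. Check: 1 fluid_ounce = 2.957353e-05 m^3, so 2.036 fluid_ounce = 2.036 * 2.957353e-05 = 6.0211706e-05 m^3. 1 gallon = 0.0037854118 m^3, so 6.0211706e-05 m^3 = 6.0211706e-05 / 0.0037854118 = 0.01590625 gallon ≈ 0.01591 gallon (4 s.f.).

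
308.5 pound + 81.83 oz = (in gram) 1 pound = 0.45359237 kg, so 308.5 pound = 308.5 * 0.45359237 = 139.93325 kg. 1 oz = 0.028349523 kg, so 81.83 oz = 81.83 * 0.028349523 = 2.3198415 kg. Sum: 139.93325 + 2.3198415 = 142.25309 kg. 1 gram = 0.001 kg, so 142.25309 kg = 142.25309 / 0.001 = 142253.09 gram ≈ 1.423e+05 gram (4 s.f.). Final answer: 1.423e+05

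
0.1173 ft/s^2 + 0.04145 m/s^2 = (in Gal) 1 ft/s^2 = 0.3048 m/s^2, so 0.1173 ft/s^2 = 0.1173 * 0.3048 = 0.03575304 m/s^2. 0.04145 m/s^2 is already in m/s^2. Sum: 0.03575304 + 0.04145 = 0.07720304 m/s^2. 1 Gal = 0.01 m/s^2, so 0.07720304 m/s^2 = 0.07720304 / 0.01 = 7.720304 Gal ≈ 7.72 Gal (4 s.f.). Final answer: 7.72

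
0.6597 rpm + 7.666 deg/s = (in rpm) 1 rpm = 0.10471976 rad/s, so 0.6597 rpm = 0.6597 * 0.10471976 = 0.069083622 rad/s. 1 deg/s = 0.017453293 rad/s, so 7.666 deg/s = 7.666 * 0.017453293 = 0.13379694 rad/s. Sum: 0.069083622 + 0.13379694 = 0.20288056 rad/s. 1 rpm = 0.10471976 rad/s, so 0.20288056 rad/s = 0.20288056 / 0.10471976 = 1.9373667 rpm ≈ 1.937 rpm (4 s.f.). Final answer: 1.937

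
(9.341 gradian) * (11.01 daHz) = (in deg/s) 1 gradian = 0.015707963 rad, so 9.341 gradian = 9.341 * 0.015707963 = 0.14672808 rad. 1 daHz = 10 Hz, so 11.01 daHz = 11.01 * 10 = 110.1 Hz. Combine: 0.14672808 rad * 110.1 Hz = 16.154762 rad/s. 1 deg/s = 0.017453293 rad/s, so 16.154762 rad/s = 16.154762 / 0.017453293 = 925.59969 deg/s ≈ 925.6 deg/s (4 s.f.). Final answer: 925.6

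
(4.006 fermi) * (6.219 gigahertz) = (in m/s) 1 fermi = 1e-15 m, so 4.006 fermi = 4.006 * 1e-15 = 4.006e-15 m. 1 gigahertz = 1e+09 Hz, so 6.219 gigahertz = 6.219 * 1e+09 = 6.219e+09 Hz. Combine: 4.006e-15 m * 6.219e+09 Hz = 2.4913314e-05 m/s. Result: 2.4913314e-05 m/s ≈ 2.491e-05 m/s (4 s.f.). Final answer: 2.491e-05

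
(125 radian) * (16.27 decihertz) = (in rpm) 125 radian = 125 rad. 1 decihertz = 0.1 Hz, so 16.27 decihertz = 16.27 * 0.1 = 1.627 Hz. Combine: 125 rad * 1.627 Hz = 203.375 rad/s. 1 rpm = 0.10471976 rad/s, so 203.375 rad/s = 203.375 / 0.10471976 = 1942.0882 rpm ≈ 1942 rpm (4 s.f.). Final answer: 1942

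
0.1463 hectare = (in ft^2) 1.575e+04. Check: 1 hectare = 10000 m^2, so 0.1463 hectare = 0.1463 * 10000 = 1463 m^2. 1 ft^2 = 0.09290304 m^2, so 1463 m^2 = 1463 / 0.09290304 = 15747.601 ft^2 ≈ 1.575e+04 ft^2 (4 s.f.).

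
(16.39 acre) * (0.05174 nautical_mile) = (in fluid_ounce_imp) 2.237e+11. Check: 1 acre = 4046.8564 m^2, so 16.39 acre = 16.39 * 4046.8564 = 66327.977 m^2. 1 nautical_mile = 1852 m, so 0.05174 nautical_mile = 0.05174 * 1852 = 95.82248 m. Combine: 66327.977 m^2 * 95.82248 m = 6355711.2 m^3. 1 fluid_ounce_imp = 2.8413063e-05 m^3, so 6355711.2 m^3 = 6355711.2 / 2.8413063e-05 = 2.2368976e+11 fluid_ounce_imp ≈ 2.237e+11 fluid_ounce_imp (4 s.f.).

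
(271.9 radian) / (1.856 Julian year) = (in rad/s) 4.642e-06. Check: 271.9 radian = 271.9 rad. 1 Julian year = 31557600 s, so 1.856 Julian year = 1.856 * 31557600 = 58570906 s. Combine: 271.9 rad / 58570906 s = 4.6422366e-06 rad/s. Result: 4.6422366e-06 rad/s ≈ 4.642e-06 rad/s (4 s.f.).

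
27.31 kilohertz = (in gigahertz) 2.731e-05. Check: 1 kilohertz = 1000 Hz, so 27.31 kilohertz = 27.31 * 1000 = 27310 Hz. 1 gigahertz = 1e+09 Hz, so 27310 Hz = 27310 / 1e+09 = 2.731e-05 gigahertz.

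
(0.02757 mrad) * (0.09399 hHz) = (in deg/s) 0.01485. Check: 1 mrad = 0.001 rad, so 0.02757 mrad = 0.02757 * 0.001 = 2.757e-05 rad. 1 hHz = 100 Hz, so 0.09399 hHz = 0.09399 * 100 = 9.399 Hz. Combine: 2.757e-05 rad * 9.399 Hz = 0.00025913043 rad/s. 1 deg/s = 0.017453293 rad/s, so 0.00025913043 rad/s = 0.00025913043 / 0.017453293 = 0.01484708 deg/s ≈ 0.01485 deg/s (4 s.f.).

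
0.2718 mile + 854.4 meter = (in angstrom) 1.292e+13. Check: 1 mile = 1609.344 m, so 0.2718 mile = 0.2718 * 1609.344 = 437.4197 m. 854.4 meter = 854.4 m. Sum: 437.4197 + 854.4 = 1291.8197 m. 1 angstrom = 1e-10 m, so 1291.8197 m = 1291.8197 / 1e-10 = 1.2918197e+13 angstrom ≈ 1.292e+13 angstrom (4 s.f.).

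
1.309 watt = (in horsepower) 1.309 watt = 1.309 W. 1 horsepower = 745.69987 W, so 1.309 W = 1.309 / 745.69987 = 0.0017553979 horsepower ≈ 0.001755 horsepower (4 s.f.). Final answer: 0.001755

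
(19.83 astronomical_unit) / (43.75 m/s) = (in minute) 1 astronomical_unit = 1.4959787e+11 m, so 19.83 astronomical_unit = 19.83 * 1.4959787e+11 = 2.9665258e+12 m. 43.75 m/s is already in m/s. Combine: 2.9665258e+12 m / 43.75 m/s = 6.7806303e+10 s. 1 minute = 60 s, so 6.7806303e+10 s = 6.7806303e+10 / 60 = 1.1301051e+09 minute ≈ 1.13e+09 minute (4 s.f.). Final answer: 1.13e+09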